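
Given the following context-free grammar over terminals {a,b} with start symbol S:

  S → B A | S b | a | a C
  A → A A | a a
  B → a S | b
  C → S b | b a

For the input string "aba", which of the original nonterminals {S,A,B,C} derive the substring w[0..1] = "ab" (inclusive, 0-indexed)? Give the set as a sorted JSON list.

CNF form of G:
  S -> B A | S T1 | T0 C | a
  A -> A A | T0 T0
  B -> T0 S | b
  C -> S T1 | T1 T0
  T0 -> a
  T1 -> b

CYK fill — only the sub-triangle for w[0..1]:
  T[0,0] 'a' = {S,T0}  orig:{S}
  T[1,1] 'b' = {B,T1}  orig:{B}
  T[0,1] 'ab' = {C,S}

Original NTs in T[0,1] deriving "ab": ["C", "S"]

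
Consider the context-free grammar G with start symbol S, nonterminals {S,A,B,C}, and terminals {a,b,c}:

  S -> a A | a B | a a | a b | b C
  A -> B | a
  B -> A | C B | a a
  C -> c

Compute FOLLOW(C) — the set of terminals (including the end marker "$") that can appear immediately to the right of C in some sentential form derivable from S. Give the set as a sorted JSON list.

FIRST sets, iterate to fixpoint:
iter 1:
  A via A→a: +{a}
  B via B→A: +{a}
  C via C→c: +{c}
  S via S→a A: +{a}
  S via S→b C: +{b}
  FIRST(S)={a,b}  FIRST(A)={a}  FIRST(B)={a}  FIRST(C)={c}
iter 2:
  B via B→C B: +{c}
  FIRST(S)={a,b}  FIRST(A)={a}  FIRST(B)={a,c}  FIRST(C)={c}
iter 3:
  A via A→B: +{c}
  FIRST(S)={a,b}  FIRST(A)={a,c}  FIRST(B)={a,c}  FIRST(C)={c}
iter 4: (no change)
  FIRST(S)={a,b}  FIRST(A)={a,c}  FIRST(B)={a,c}  FIRST(C)={c}

Compute FOLLOW by fixpoint:
FOLLOW(S) := {$}
[1]
  B→C B: FOLLOW(C) ⊇ FIRST(B) = {a,c}; new: +{a,c}
  S→a A: FOLLOW(A) ⊇ FOLLOW(S) ⊇ {$}; new: +{$}
  S→a B: FOLLOW(B) ⊇ FOLLOW(S) ⊇ {$}; new: +{$}
  S→b C: FOLLOW(C) ⊇ FOLLOW(S) ⊇ {$}; new: +{$}
  FOLLOW(S)={$}  FOLLOW(A)={$}  FOLLOW(B)={$}  FOLLOW(C)={$,a,c}
[2] (no change)
  FOLLOW(S)={$}  FOLLOW(A)={$}  FOLLOW(B)={$}  FOLLOW(C)={$,a,c}

FOLLOW(C) = ["$", "a", "c"]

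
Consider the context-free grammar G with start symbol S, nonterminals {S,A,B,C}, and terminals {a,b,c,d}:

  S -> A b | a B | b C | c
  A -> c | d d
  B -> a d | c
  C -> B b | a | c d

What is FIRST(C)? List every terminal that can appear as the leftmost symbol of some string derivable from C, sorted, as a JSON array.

FIRST sets, iterate to fixpoint:
[1]
  A via A→c: +{c}
  A via A→d d: +{d}
  B via B→a d: +{a}
  B via B→c: +{c}
  C via C→B b: +{a,c}
  S via S→A b: +{c,d}
  S via S→a B: +{a}
  S via S→b C: +{b}
  FIRST[S]={a,b,c,d}  FIRST[A]={c,d}  FIRST[B]={a,c}  FIRST[C]={a,c}
[2] — fixpoint
  FIRST[S]={a,b,c,d}  FIRST[A]={c,d}  FIRST[B]={a,c}  FIRST[C]={a,c}

FIRST(C) = ["a", "c"]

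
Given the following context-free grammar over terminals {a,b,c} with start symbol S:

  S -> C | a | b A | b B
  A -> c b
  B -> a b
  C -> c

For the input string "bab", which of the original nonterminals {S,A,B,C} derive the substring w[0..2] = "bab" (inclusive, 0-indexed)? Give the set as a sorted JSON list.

CNF form of G:
  S -> T1 A | T1 B | a | c
  A -> T0 T1
  B -> T2 T1
  C -> c
  T0 -> c
  T1 -> b
  T2 -> a

CYK fill, restricted to cells inside w[0..2]:
  [0..0]={T1}  "b"  orig:{}
  [1..1]={S,T2}  "a"  orig:{S}
  [2..2]={T1}  "b"  orig:{}
  [0..1]=∅  "ba"
  [1..2]={B}  "ab"
  [0..2]={S}  "bab"

Original NTs in T[0,2] deriving "bab": ["S"]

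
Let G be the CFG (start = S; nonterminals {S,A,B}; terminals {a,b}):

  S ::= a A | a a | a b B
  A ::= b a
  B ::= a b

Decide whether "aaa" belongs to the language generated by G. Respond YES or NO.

CNF form of G:
  S -> T1 A | T1 T1 | T1 X2
  A -> T0 T1
  B -> T1 T0
  T0 -> b
  T1 -> a
  X2 -> T0 B

Fill CYK table bottom-up:
  [0..0]={T1}  "a"  orig:{}
  [1..1]={T1}  "a"  orig:{}
  [2..2]={T1}  "a"  orig:{}
  [0..1]={S}  "aa"
  [1..2]={S}  "aa"
  [0..2]=∅  "aaa"

S ∉ T[0,2] ⇒ NO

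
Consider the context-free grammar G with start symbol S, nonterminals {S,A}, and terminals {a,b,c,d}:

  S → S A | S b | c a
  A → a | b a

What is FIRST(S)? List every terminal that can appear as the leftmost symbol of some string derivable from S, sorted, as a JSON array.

FIRST sets, iterate to fixpoint:
[1]
  A via A→a: +{a}
  A via A→b a: +{b}
  S via S→c a: +{c}
  FIRST[S]={c}  FIRST[A]={a,b}
[2] done
  FIRST[S]={c}  FIRST[A]={a,b}

FIRST(S) = ["c"]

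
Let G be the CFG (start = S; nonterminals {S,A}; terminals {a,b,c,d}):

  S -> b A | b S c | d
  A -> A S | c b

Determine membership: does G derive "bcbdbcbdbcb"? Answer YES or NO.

CNF form of G:
  S -> T1 A | T1 X2 | d
  A -> A S | T0 T1
  T0 -> c
  T1 -> b
  X2 -> S T0

Fill CYK table bottom-up:
  cell(0,0) b: {T1}  orig:{}
  cell(1,1) c: {T0}  orig:{}
  cell(2,2) b: {T1}  orig:{}
  cell(3,3) d: {S}
  cell(4,4) b: {T1}  orig:{}
  cell(5,5) c: {T0}  orig:{}
  cell(6,6) b: {T1}  orig:{}
  cell(7,7) d: {S}
  cell(8,8) b: {T1}  orig:{}
  cell(9,9) c: {T0}  orig:{}
  cell(10,10) b: {T1}  orig:{}
  cell(0,1) bc: ∅
  cell(1,2) cb: {A}
  cell(2,3) bd: ∅
  cell(3,4) db: ∅
  cell(4,5) bc: ∅
  cell(5,6) cb: {A}
  cell(6,7) bd: ∅
  cell(7,8) db: ∅
  cell(8,9) bc: ∅
  cell(9,10) cb: {A}
  cell(0,2) bcb: {S}
  cell(1,3) cbd: {A}
  cell(2,4) bdb: ∅
  cell(3,5) dbc: ∅
  cell(4,6) bcb: {S}
  cell(5,7) cbd: {A}
  cell(6,8) bdb: ∅
  cell(7,9) dbc: ∅
  cell(8,10) bcb: {S}
  cell(0,3) bcbd: {S}
  cell(1,4) cbdb: ∅
  cell(2,5) bdbc: ∅
  cell(3,6) dbcb: ∅
  cell(4,7) bcbd: {S}
  cell(5,8) cbdb: ∅
  cell(6,9) bdbc: ∅
  cell(7,10) dbcb: ∅
  cell(0,4) bcbdb: ∅
  cell(1,5) cbdbc: ∅
  cell(2,6) bdbcb: ∅
  cell(3,7) dbcbd: ∅
  cell(4,8) bcbdb: ∅
  cell(5,9) cbdbc: ∅
  cell(6,10) bdbcb: ∅
  cell(0,5) bcbdbc: ∅
  cell(1,6) cbdbcb: {A}
  cell(2,7) bdbcbd: ∅
  cell(3,8) dbcbdb: ∅
  cell(4,9) bcbdbc: ∅
  cell(5,10) cbdbcb: {A}
  cell(0,6) bcbdbcb: {S}
  cell(1,7) cbdbcbd: {A}
  cell(2,8) bdbcbdb: ∅
  cell(3,9) dbcbdbc: ∅
  cell(4,10) bcbdbcb: {S}
  cell(0,7) bcbdbcbd: {S}
  cell(1,8) cbdbcbdb: ∅
  cell(2,9) bdbcbdbc: ∅
  cell(3,10) dbcbdbcb: ∅
  cell(0,8) bcbdbcbdb: ∅
  cell(1,9) cbdbcbdbc: ∅
  cell(2,10) bdbcbdbcb: ∅
  cell(0,9) bcbdbcbdbc: ∅
  cell(1,10) cbdbcbdbcb: {A}
  cell(0,10) bcbdbcbdbcb: {S}

S ∈ T[0,10] ⇒ YES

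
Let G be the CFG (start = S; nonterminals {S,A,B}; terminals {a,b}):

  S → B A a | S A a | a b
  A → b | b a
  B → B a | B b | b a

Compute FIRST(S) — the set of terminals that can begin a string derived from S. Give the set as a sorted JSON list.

FIRST iteration:
pass 1:
  A via A→b: +{b}
  B via B→b a: +{b}
  S via S→B A a: +{b}
  S via S→a b: +{a}
  S: {a,b}  A: {b}  B: {b}
pass 2: — fixpoint
  S: {a,b}  A: {b}  B: {b}

FIRST(S) = ["a", "b"]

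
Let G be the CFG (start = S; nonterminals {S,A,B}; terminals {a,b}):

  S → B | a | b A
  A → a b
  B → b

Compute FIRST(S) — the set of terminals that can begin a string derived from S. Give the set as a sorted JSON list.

FIRST iteration:
[1]
  A via A→a b: +{a}
  B via B→b: +{b}
  S via S→B: +{b}
  S via S→a: +{a}
  FIRST(S)={a,b}  FIRST(A)={a}  FIRST(B)={b}
[2] — fixpoint
  FIRST(S)={a,b}  FIRST(A)={a}  FIRST(B)={b}

FIRST(S) = ["a", "b"]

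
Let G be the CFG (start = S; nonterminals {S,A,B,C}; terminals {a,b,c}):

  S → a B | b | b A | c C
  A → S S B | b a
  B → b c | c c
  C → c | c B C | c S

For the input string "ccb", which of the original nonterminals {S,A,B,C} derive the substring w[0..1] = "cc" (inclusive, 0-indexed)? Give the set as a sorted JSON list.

CNF form of G:
  S -> T0 A | T1 B | T2 C | b
  A -> S X3 | T0 T1
  B -> T0 T2 | T2 T2
  C -> T2 S | T2 X4 | c
  T0 -> b
  T1 -> a
  T2 -> c
  X3 -> S B
  X4 -> B C

Fill CYK table bottom-up (cells [i..j] with 0 ≤ i ≤ j ≤ 1 only):
  [0..0]={C,T2}  "c"  orig:{C}
  [1..1]={C,T2}  "c"  orig:{C}
  [0..1]={B,S}  "cc"

Original NTs in T[0,1] deriving "cc": ["B", "S"]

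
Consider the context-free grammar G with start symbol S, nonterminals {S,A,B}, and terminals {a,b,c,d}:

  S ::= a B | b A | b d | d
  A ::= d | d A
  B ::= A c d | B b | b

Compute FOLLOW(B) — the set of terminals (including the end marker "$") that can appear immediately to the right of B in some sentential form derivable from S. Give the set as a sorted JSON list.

FIRST iteration:
pass 1:
  A via A→d: +{d}
  B via B→A c d: +{d}
  B via B→b: +{b}
  S via S→a B: +{a}
  S via S→b A: +{b}
  S via S→d: +{d}
  FIRST[S]={a,b,d}  FIRST[A]={d}  FIRST[B]={b,d}
pass 2: (stable)
  FIRST[S]={a,b,d}  FIRST[A]={d}  FIRST[B]={b,d}

Compute FOLLOW by fixpoint:
initialize: $ ∈ FOLLOW(S)
pass 1:
  B→A c d: FOLLOW(A) ⊇ FIRST(c) = {c}; new: +{c}
  B→B b: FOLLOW(B) ⊇ FIRST(b) = {b}; new: +{b}
  S→a B: FOLLOW(B) ⊇ FOLLOW(S) ⊇ {$}; new: +{$}
  S→b A: FOLLOW(A) ⊇ FOLLOW(S) ⊇ {$}; new: +{$}
  FOLLOW(S)={$}  FOLLOW(A)={$,c}  FOLLOW(B)={$,b}
pass 2: (stable)
  FOLLOW(S)={$}  FOLLOW(A)={$,c}  FOLLOW(B)={$,b}

FOLLOW(B) = ["$", "b"]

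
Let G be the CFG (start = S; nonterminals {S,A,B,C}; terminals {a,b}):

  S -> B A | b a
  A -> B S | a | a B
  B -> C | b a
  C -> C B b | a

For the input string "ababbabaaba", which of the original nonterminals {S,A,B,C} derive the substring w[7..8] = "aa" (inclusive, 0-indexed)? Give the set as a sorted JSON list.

Convert to CNF:
  S -> B A | T1 T0
  A -> B S | T0 B | a
  B -> C X2 | T1 T0 | a
  C -> C X3 | a
  T0 -> a
  T1 -> b
  X2 -> B T1
  X3 -> B T1

CYK table (by increasing span) (cells [i..j] with 7 ≤ i ≤ j ≤ 8 only):
  T[7,7] 'a' = {A,B,C,T0}  orig:{A,B,C}
  T[8,8] 'a' = {A,B,C,T0}  orig:{A,B,C}
  T[7,8] 'aa' = {A,S}

Original NTs in T[7,8] deriving "aa": ["A", "S"]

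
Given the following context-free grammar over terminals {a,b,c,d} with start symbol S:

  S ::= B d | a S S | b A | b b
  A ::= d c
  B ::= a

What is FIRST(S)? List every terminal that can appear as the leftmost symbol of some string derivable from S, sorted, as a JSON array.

FIRST sets, iterate to fixpoint:
round 1:
  A via A→d c: +{d}
  B via B→a: +{a}
  S via S→B d: +{a}
  S via S→b A: +{b}
  FIRST[S]={a,b}  FIRST[A]={d}  FIRST[B]={a}
round 2: — fixpoint
  FIRST[S]={a,b}  FIRST[A]={d}  FIRST[B]={a}

FIRST(S) = ["a", "b"]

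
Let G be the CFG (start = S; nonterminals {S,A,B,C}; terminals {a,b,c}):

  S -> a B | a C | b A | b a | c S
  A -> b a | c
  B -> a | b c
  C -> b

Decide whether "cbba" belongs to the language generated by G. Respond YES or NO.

CNF form of G:
  S -> T0 A | T0 T1 | T1 B | T1 C | T2 S
  A -> T0 T1 | c
  B -> T0 T2 | a
  C -> b
  T0 -> b
  T1 -> a
  T2 -> c

Fill CYK table bottom-up:
  cell(0,0) c: {A,T2}  orig:{A}
  cell(1,1) b: {C,T0}  orig:{C}
  cell(2,2) b: {C,T0}  orig:{C}
  cell(3,3) a: {B,T1}  orig:{B}
  cell(0,1) cb: ∅
  cell(1,2) bb: ∅
  cell(2,3) ba: {A,S}
  cell(0,2) cbb: ∅
  cell(1,3) bba: {S}
  cell(0,3) cbba: {S}

S ∈ T[0,3] ⇒ YES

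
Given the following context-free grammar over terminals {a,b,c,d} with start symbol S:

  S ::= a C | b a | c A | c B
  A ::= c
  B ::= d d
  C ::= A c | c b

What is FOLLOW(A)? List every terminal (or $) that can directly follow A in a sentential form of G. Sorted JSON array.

FIRST sets, iterate to fixpoint:
pass 1:
  A via A→c: +{c}
  B via B→d d: +{d}
  C via C→A c: +{c}
  S via S→a C: +{a}
  S via S→b a: +{b}
  S via S→c A: +{c}
  FIRST[S]={a,b,c}  FIRST[A]={c}  FIRST[B]={d}  FIRST[C]={c}
pass 2: (stable)
  FIRST[S]={a,b,c}  FIRST[A]={c}  FIRST[B]={d}  FIRST[C]={c}

FOLLOW iteration:
FOLLOW(S) := {$}
round 1:
  C→A c: FOLLOW(A) ⊇ FIRST(c) = {c}; new: +{c}
  S→a C: FOLLOW(C) ⊇ FOLLOW(S) ⊇ {$}; new: +{$}
  S→c A: FOLLOW(A) ⊇ FOLLOW(S) ⊇ {$}; new: +{$}
  S→c B: FOLLOW(B) ⊇ FOLLOW(S) ⊇ {$}; new: +{$}
  S: {$}  A: {$,c}  B: {$}  C: {$}
round 2: (stable)
  S: {$}  A: {$,c}  B: {$}  C: {$}

FOLLOW(A) = ["$", "c"]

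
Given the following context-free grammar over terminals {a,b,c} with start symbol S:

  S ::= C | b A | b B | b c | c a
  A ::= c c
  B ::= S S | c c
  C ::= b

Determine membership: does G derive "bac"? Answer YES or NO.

Convert to CNF:
  S -> T0 T2 | T1 A | T1 B | T1 T0 | b
  A -> T0 T0
  B -> S S | T0 T0
  C -> b
  T0 -> c
  T1 -> b
  T2 -> a

CYK table (by increasing span):
  T[0,0] 'b' = {C,S,T1}  orig:{C,S}
  T[1,1] 'a' = {T2}  orig:{}
  T[2,2] 'c' = {T0}  orig:{}
  T[0,1] 'ba' = ∅
  T[1,2] 'ac' = ∅
  T[0,2] 'bac' = ∅

S ∉ T[0,2] ⇒ NO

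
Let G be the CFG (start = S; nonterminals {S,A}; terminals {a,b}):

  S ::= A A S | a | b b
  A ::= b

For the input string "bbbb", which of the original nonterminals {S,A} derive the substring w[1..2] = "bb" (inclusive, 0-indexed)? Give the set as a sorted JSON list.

CNF form of G:
  S -> A X1 | T0 T0 | a
  A -> b
  T0 -> b
  X1 -> A S

Fill CYK table bottom-up, restricted to cells inside w[1..2]:
  [1..1]={A,T0}  "b"  orig:{A}
  [2..2]={A,T0}  "b"  orig:{A}
  [1..2]={S}  "bb"

Original NTs in T[1,2] deriving "bb": ["S"]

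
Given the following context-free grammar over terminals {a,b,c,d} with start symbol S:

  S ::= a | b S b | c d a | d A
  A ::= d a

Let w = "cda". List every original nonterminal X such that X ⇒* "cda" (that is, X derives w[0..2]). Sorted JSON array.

Convert to CNF:
  S -> T0 A | T2 X4 | T3 X5 | a
  A -> T0 T1
  T0 -> d
  T1 -> a
  T2 -> b
  T3 -> c
  X4 -> S T2
  X5 -> T0 T1

CYK table (by increasing span) — only the sub-triangle for w[0..2]:
  T[0,0] 'c' = {T3}  orig:{}
  T[1,1] 'd' = {T0}  orig:{}
  T[2,2] 'a' = {S,T1}  orig:{S}
  T[0,1] 'cd' = ∅
  T[1,2] 'da' = {A,X5}  orig:{A}
  T[0,2] 'cda' = {S}

Original NTs in T[0,2] deriving "cda": ["S"]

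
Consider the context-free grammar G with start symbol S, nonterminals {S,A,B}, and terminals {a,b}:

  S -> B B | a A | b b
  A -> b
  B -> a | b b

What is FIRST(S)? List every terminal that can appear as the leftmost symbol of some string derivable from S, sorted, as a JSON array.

FIRST sets, iterate to fixpoint:
[1]
  A via A→b: +{b}
  B via B→a: +{a}
  B via B→b b: +{b}
  S via S→B B: +{a,b}
  FIRST[S]={a,b}  FIRST[A]={b}  FIRST[B]={a,b}
[2] done
  FIRST[S]={a,b}  FIRST[A]={b}  FIRST[B]={a,b}

FIRST(S) = ["a", "b"]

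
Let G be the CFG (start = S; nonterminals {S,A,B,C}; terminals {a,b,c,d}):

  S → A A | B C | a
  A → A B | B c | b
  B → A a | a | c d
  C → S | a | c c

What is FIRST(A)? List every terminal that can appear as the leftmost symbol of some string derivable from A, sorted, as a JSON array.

Compute FIRST by fixpoint:
iter 1:
  A via A→b: +{b}
  B via B→A a: +{b}
  B via B→a: +{a}
  B via B→c d: +{c}
  C via C→a: +{a}
  C via C→c c: +{c}
  S via S→A A: +{b}
  S via S→B C: +{a,c}
  FIRST[S]={a,b,c}  FIRST[A]={b}  FIRST[B]={a,b,c}  FIRST[C]={a,c}
iter 2:
  A via A→B c: +{a,c}
  C via C→S: +{b}
  FIRST[S]={a,b,c}  FIRST[A]={a,b,c}  FIRST[B]={a,b,c}  FIRST[C]={a,b,c}
iter 3: — fixpoint
  FIRST[S]={a,b,c}  FIRST[A]={a,b,c}  FIRST[B]={a,b,c}  FIRST[C]={a,b,c}

FIRST(A) = ["a", "b", "c"]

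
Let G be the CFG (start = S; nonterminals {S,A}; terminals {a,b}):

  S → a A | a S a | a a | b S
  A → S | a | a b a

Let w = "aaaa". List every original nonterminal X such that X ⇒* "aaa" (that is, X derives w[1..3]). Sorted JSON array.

Convert to CNF:
  S -> T0 A | T0 T0 | T0 X4 | T1 S
  A -> T0 A | T0 T0 | T0 X2 | T0 X3 | T1 S | a
  T0 -> a
  T1 -> b
  X2 -> S T0
  X3 -> T1 T0
  X4 -> S T0

CYK fill, restricted to cells inside w[1..3]:
  T[1,1] 'a' = {A,T0}  orig:{A}
  T[2,2] 'a' = {A,T0}  orig:{A}
  T[3,3] 'a' = {A,T0}  orig:{A}
  T[1,2] 'aa' = {A,S}
  T[2,3] 'aa' = {A,S}
  T[1,3] 'aaa' = {A,S,X2,X4}  orig:{A,S}

Original NTs in T[1,3] deriving "aaa": ["A", "S"]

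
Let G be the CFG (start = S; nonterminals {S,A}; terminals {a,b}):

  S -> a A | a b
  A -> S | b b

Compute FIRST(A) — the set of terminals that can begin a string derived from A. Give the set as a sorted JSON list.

FIRST iteration:
pass 1:
  A via A→b b: +{b}
  S via S→a A: +{a}
  FIRST(S)={a}  FIRST(A)={b}
pass 2:
  A via A→S: +{a}
  FIRST(S)={a}  FIRST(A)={a,b}
pass 3: (no change)
  FIRST(S)={a}  FIRST(A)={a,b}

FIRST(A) = ["a", "b"]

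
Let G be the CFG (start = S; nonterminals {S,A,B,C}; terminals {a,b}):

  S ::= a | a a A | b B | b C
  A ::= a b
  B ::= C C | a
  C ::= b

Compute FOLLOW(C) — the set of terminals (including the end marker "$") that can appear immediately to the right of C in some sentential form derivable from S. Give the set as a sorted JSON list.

FIRST sets, iterate to fixpoint:
[1]
  A via A→a b: +{a}
  B via B→a: +{a}
  C via C→b: +{b}
  S via S→a: +{a}
  S via S→b B: +{b}
  FIRST[S]={a,b}  FIRST[A]={a}  FIRST[B]={a}  FIRST[C]={b}
[2]
  B via B→C C: +{b}
  FIRST[S]={a,b}  FIRST[A]={a}  FIRST[B]={a,b}  FIRST[C]={b}
[3] — fixpoint
  FIRST[S]={a,b}  FIRST[A]={a}  FIRST[B]={a,b}  FIRST[C]={b}

FOLLOW sets:
FOLLOW(S) := {$}
round 1:
  B→C C: FOLLOW(C) ⊇ FIRST(C) = {b}; new: +{b}
  S→a a A: FOLLOW(A) ⊇ FOLLOW(S) ⊇ {$}; new: +{$}
  S→b B: FOLLOW(B) ⊇ FOLLOW(S) ⊇ {$}; new: +{$}
  S→b C: FOLLOW(C) ⊇ FOLLOW(S) ⊇ {$}; new: +{$}
  FOLLOW[S]={$}  FOLLOW[A]={$}  FOLLOW[B]={$}  FOLLOW[C]={$,b}
round 2: — fixpoint
  FOLLOW[S]={$}  FOLLOW[A]={$}  FOLLOW[B]={$}  FOLLOW[C]={$,b}

FOLLOW(C) = ["$", "b"]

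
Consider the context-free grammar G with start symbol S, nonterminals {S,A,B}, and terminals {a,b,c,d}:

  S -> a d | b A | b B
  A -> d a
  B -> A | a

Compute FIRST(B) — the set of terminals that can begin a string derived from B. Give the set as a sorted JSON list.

FIRST sets, iterate to fixpoint:
round 1:
  A via A→d a: +{d}
  B via B→A: +{d}
  B via B→a: +{a}
  S via S→a d: +{a}
  S via S→b A: +{b}
  FIRST(S)={a,b}  FIRST(A)={d}  FIRST(B)={a,d}
round 2: — fixpoint
  FIRST(S)={a,b}  FIRST(A)={d}  FIRST(B)={a,d}

FIRST(B) = ["a", "d"]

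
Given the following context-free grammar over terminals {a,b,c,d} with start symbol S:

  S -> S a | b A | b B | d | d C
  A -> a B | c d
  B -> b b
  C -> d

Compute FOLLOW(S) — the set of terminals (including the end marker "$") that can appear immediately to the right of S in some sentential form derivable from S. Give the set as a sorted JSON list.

FIRST sets, iterate to fixpoint:
iter 1:
  A via A→a B: +{a}
  A via A→c d: +{c}
  B via B→b b: +{b}
  C via C→d: +{d}
  S via S→b A: +{b}
  S via S→d: +{d}
  FIRST[S]={b,d}  FIRST[A]={a,c}  FIRST[B]={b}  FIRST[C]={d}
iter 2: (no change)
  FIRST[S]={b,d}  FIRST[A]={a,c}  FIRST[B]={b}  FIRST[C]={d}

FOLLOW sets:
seed FOLLOW(S) with $
round 1:
  S→S a: FOLLOW(S) ⊇ FIRST(a) = {a}; new: +{a}
  S→b A: FOLLOW(A) ⊇ FOLLOW(S) ⊇ {$,a}; new: +{$,a}
  S→b B: FOLLOW(B) ⊇ FOLLOW(S) ⊇ {$,a}; new: +{$,a}
  S→d C: FOLLOW(C) ⊇ FOLLOW(S) ⊇ {$,a}; new: +{$,a}
  FOLLOW[S]={$,a}  FOLLOW[A]={$,a}  FOLLOW[B]={$,a}  FOLLOW[C]={$,a}
round 2: — fixpoint
  FOLLOW[S]={$,a}  FOLLOW[A]={$,a}  FOLLOW[B]={$,a}  FOLLOW[C]={$,a}

FOLLOW(S) = ["$", "a"]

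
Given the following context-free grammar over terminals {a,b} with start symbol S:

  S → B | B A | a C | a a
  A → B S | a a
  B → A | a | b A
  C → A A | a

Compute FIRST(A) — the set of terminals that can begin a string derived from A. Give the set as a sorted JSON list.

Compute FIRST by fixpoint:
pass 1:
  A via A→a a: +{a}
  B via B→A: +{a}
  B via B→b A: +{b}
  C via C→A A: +{a}
  S via S→B: +{a,b}
  FIRST[S]={a,b}  FIRST[A]={a}  FIRST[B]={a,b}  FIRST[C]={a}
pass 2:
  A via A→B S: +{b}
  C via C→A A: +{b}
  FIRST[S]={a,b}  FIRST[A]={a,b}  FIRST[B]={a,b}  FIRST[C]={a,b}
pass 3: — fixpoint
  FIRST[S]={a,b}  FIRST[A]={a,b}  FIRST[B]={a,b}  FIRST[C]={a,b}

FIRST(A) = ["a", "b"]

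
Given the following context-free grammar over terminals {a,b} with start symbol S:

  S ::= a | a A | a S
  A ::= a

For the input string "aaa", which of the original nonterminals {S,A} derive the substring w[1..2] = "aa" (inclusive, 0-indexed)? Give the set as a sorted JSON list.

Convert to CNF:
  S -> T0 A | T0 S | a
  A -> a
  T0 -> a

CYK fill, restricted to cells inside w[1..2]:
  [1..1]={A,S,T0}  "a"  orig:{A,S}
  [2..2]={A,S,T0}  "a"  orig:{A,S}
  [1..2]={S}  "aa"

Original NTs in T[1,2] deriving "aa": ["S"]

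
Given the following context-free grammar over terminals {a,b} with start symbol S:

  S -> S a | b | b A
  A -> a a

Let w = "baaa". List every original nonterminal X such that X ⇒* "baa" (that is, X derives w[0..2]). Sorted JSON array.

Convert to CNF:
  S -> S T0 | T1 A | b
  A -> T0 T0
  T0 -> a
  T1 -> b

CYK table (by increasing span), restricted to cells inside w[0..2]:
  T[0,0] 'b' = {S,T1}  orig:{S}
  T[1,1] 'a' = {T0}  orig:{}
  T[2,2] 'a' = {T0}  orig:{}
  T[0,1] 'ba' = {S}
  T[1,2] 'aa' = {A}
  T[0,2] 'baa' = {S}

Original NTs in T[0,2] deriving "baa": ["S"]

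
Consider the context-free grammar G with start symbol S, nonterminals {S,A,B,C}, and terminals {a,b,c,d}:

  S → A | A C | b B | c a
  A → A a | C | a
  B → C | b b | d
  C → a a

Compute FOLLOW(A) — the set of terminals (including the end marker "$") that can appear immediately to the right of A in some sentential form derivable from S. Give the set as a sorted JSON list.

FIRST sets, iterate to fixpoint:
iter 1:
  A via A→a: +{a}
  B via B→b b: +{b}
  B via B→d: +{d}
  C via C→a a: +{a}
  S via S→A: +{a}
  S via S→b B: +{b}
  S via S→c a: +{c}
  FIRST(S)={a,b,c}  FIRST(A)={a}  FIRST(B)={b,d}  FIRST(C)={a}
iter 2:
  B via B→C: +{a}
  FIRST(S)={a,b,c}  FIRST(A)={a}  FIRST(B)={a,b,d}  FIRST(C)={a}
iter 3: — fixpoint
  FIRST(S)={a,b,c}  FIRST(A)={a}  FIRST(B)={a,b,d}  FIRST(C)={a}

Compute FOLLOW by fixpoint:
seed FOLLOW(S) with $
[1]
  A→A a: FOLLOW(A) ⊇ FIRST(a) = {a}; new: +{a}
  A→C: FOLLOW(C) ⊇ FOLLOW(A) ⊇ {a}; new: +{a}
  S→A: FOLLOW(A) ⊇ FOLLOW(S) ⊇ {$}; new: +{$}
  S→A C: FOLLOW(C) ⊇ FOLLOW(S) ⊇ {$}; new: +{$}
  S→b B: FOLLOW(B) ⊇ FOLLOW(S) ⊇ {$}; new: +{$}
  FOLLOW[S]={$}  FOLLOW[A]={$,a}  FOLLOW[B]={$}  FOLLOW[C]={$,a}
[2] (no change)
  FOLLOW[S]={$}  FOLLOW[A]={$,a}  FOLLOW[B]={$}  FOLLOW[C]={$,a}

FOLLOW(A) = ["$", "a"]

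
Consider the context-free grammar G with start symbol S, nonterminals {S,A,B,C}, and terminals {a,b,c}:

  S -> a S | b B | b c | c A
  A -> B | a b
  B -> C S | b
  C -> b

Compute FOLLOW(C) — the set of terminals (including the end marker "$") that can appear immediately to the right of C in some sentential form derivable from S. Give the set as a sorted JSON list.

FIRST sets, iterate to fixpoint:
[1]
  A via A→a b: +{a}
  B via B→b: +{b}
  C via C→b: +{b}
  S via S→a S: +{a}
  S via S→b B: +{b}
  S via S→c A: +{c}
  FIRST[S]={a,b,c}  FIRST[A]={a}  FIRST[B]={b}  FIRST[C]={b}
[2]
  A via A→B: +{b}
  FIRST[S]={a,b,c}  FIRST[A]={a,b}  FIRST[B]={b}  FIRST[C]={b}
[3] (no change)
  FIRST[S]={a,b,c}  FIRST[A]={a,b}  FIRST[B]={b}  FIRST[C]={b}

FOLLOW iteration:
seed FOLLOW(S) with $
round 1:
  B→C S: FOLLOW(C) ⊇ FIRST(S) = {a,b,c}; new: +{a,b,c}
  S→b B: FOLLOW(B) ⊇ FOLLOW(S) ⊇ {$}; new: +{$}
  S→c A: FOLLOW(A) ⊇ FOLLOW(S) ⊇ {$}; new: +{$}
  FOLLOW(S)={$}  FOLLOW(A)={$}  FOLLOW(B)={$}  FOLLOW(C)={a,b,c}
round 2: (stable)
  FOLLOW(S)={$}  FOLLOW(A)={$}  FOLLOW(B)={$}  FOLLOW(C)={a,b,c}

FOLLOW(C) = ["a", "b", "c"]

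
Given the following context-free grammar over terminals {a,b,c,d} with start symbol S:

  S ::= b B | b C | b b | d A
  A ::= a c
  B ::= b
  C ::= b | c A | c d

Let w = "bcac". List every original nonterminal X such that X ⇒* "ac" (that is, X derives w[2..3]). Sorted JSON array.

CNF form of G:
  S -> T2 A | T3 B | T3 C | T3 T3
  A -> T0 T1
  B -> b
  C -> T1 A | T1 T2 | b
  T0 -> a
  T1 -> c
  T2 -> d
  T3 -> b

CYK fill — only the sub-triangle for w[2..3]:
  [2..2]={T0}  "a"  orig:{}
  [3..3]={T1}  "c"  orig:{}
  [2..3]={A}  "ac"

Original NTs in T[2,3] deriving "ac": ["A"]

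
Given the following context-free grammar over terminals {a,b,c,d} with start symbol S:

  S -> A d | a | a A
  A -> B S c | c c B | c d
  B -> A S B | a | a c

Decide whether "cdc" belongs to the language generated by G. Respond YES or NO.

CNF form of G:
  S -> A T1 | T2 A | a
  A -> B X3 | T0 T1 | T0 X4
  B -> A X5 | T2 T0 | a
  T0 -> c
  T1 -> d
  T2 -> a
  X3 -> S T0
  X4 -> T0 B
  X5 -> S B

CYK table (by increasing span):
  [0..0]={T0}  "c"  orig:{}
  [1..1]={T1}  "d"  orig:{}
  [2..2]={T0}  "c"  orig:{}
  [0..1]={A}  "cd"
  [1..2]=∅  "dc"
  [0..2]=∅  "cdc"

S ∉ T[0,2] ⇒ NO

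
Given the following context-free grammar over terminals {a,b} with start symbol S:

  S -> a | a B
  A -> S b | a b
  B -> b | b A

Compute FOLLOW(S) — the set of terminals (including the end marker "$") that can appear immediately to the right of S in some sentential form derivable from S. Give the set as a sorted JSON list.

Compute FIRST by fixpoint:
iter 1:
  A via A→a b: +{a}
  B via B→b: +{b}
  S via S→a: +{a}
  FIRST(S)={a}  FIRST(A)={a}  FIRST(B)={b}
iter 2: — fixpoint
  FIRST(S)={a}  FIRST(A)={a}  FIRST(B)={b}

Compute FOLLOW by fixpoint:
seed FOLLOW(S) with $
iter 1:
  A→S b: FOLLOW(S) ⊇ FIRST(b) = {b}; new: +{b}
  S→a B: FOLLOW(B) ⊇ FOLLOW(S) ⊇ {$,b}; new: +{$,b}
  S: {$,b}  A: {}  B: {$,b}
iter 2:
  B→b A: FOLLOW(A) ⊇ FOLLOW(B) ⊇ {$,b}; new: +{$,b}
  S: {$,b}  A: {$,b}  B: {$,b}
iter 3: done
  S: {$,b}  A: {$,b}  B: {$,b}

FOLLOW(S) = ["$", "b"]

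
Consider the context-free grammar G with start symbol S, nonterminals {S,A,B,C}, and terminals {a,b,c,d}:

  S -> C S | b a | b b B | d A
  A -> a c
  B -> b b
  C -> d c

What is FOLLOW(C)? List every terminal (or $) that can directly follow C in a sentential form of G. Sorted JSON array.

FIRST iteration:
pass 1:
  A via A→a c: +{a}
  B via B→b b: +{b}
  C via C→d c: +{d}
  S via S→C S: +{d}
  S via S→b a: +{b}
  FIRST(S)={b,d}  FIRST(A)={a}  FIRST(B)={b}  FIRST(C)={d}
pass 2: — fixpoint
  FIRST(S)={b,d}  FIRST(A)={a}  FIRST(B)={b}  FIRST(C)={d}

FOLLOW iteration:
initialize: $ ∈ FOLLOW(S)
[1]
  S→C S: FOLLOW(C) ⊇ FIRST(S) = {b,d}; new: +{b,d}
  S→b b B: FOLLOW(B) ⊇ FOLLOW(S) ⊇ {$}; new: +{$}
  S→d A: FOLLOW(A) ⊇ FOLLOW(S) ⊇ {$}; new: +{$}
  FOLLOW(S)={$}  FOLLOW(A)={$}  FOLLOW(B)={$}  FOLLOW(C)={b,d}
[2] done
  FOLLOW(S)={$}  FOLLOW(A)={$}  FOLLOW(B)={$}  FOLLOW(C)={b,d}

FOLLOW(C) = ["b", "d"]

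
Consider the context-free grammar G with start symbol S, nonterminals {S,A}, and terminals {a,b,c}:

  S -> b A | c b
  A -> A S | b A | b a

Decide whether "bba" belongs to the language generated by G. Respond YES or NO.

CNF form of G:
  S -> T0 A | T2 T0
  A -> A S | T0 A | T0 T1
  T0 -> b
  T1 -> a
  T2 -> c

Fill CYK table bottom-up:
  T[0,0] 'b' = {T0}  orig:{}
  T[1,1] 'b' = {T0}  orig:{}
  T[2,2] 'a' = {T1}  orig:{}
  T[0,1] 'bb' = ∅
  T[1,2] 'ba' = {A}
  T[0,2] 'bba' = {A,S}

S ∈ T[0,2] ⇒ YES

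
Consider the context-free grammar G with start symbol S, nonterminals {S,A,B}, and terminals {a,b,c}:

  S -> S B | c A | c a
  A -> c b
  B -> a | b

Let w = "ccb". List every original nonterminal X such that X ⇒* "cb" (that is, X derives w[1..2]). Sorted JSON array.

CNF form of G:
  S -> S B | T0 A | T0 T2
  A -> T0 T1
  B -> a | b
  T0 -> c
  T1 -> b
  T2 -> a

Fill CYK table bottom-up (cells [i..j] with 1 ≤ i ≤ j ≤ 2 only):
  [1..1]={T0}  "c"  orig:{}
  [2..2]={B,T1}  "b"  orig:{B}
  [1..2]={A}  "cb"

Original NTs in T[1,2] deriving "cb": ["A"]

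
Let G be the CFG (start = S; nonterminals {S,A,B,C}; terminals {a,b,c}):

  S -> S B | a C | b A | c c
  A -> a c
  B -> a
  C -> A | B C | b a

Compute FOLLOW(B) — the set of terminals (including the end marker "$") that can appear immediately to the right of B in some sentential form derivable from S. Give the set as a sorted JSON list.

FIRST iteration:
round 1:
  A via A→a c: +{a}
  B via B→a: +{a}
  C via C→A: +{a}
  C via C→b a: +{b}
  S via S→a C: +{a}
  S via S→b A: +{b}
  S via S→c c: +{c}
  FIRST(S)={a,b,c}  FIRST(A)={a}  FIRST(B)={a}  FIRST(C)={a,b}
round 2: (no change)
  FIRST(S)={a,b,c}  FIRST(A)={a}  FIRST(B)={a}  FIRST(C)={a,b}

Compute FOLLOW by fixpoint:
initialize: $ ∈ FOLLOW(S)
[1]
  C→B C: FOLLOW(B) ⊇ FIRST(C) = {a,b}; new: +{a,b}
  S→S B: FOLLOW(S) ⊇ FIRST(B) = {a}; new: +{a}
  S→S B: FOLLOW(B) ⊇ FOLLOW(S) ⊇ {$,a}; new: +{$}
  S→a C: FOLLOW(C) ⊇ FOLLOW(S) ⊇ {$,a}; new: +{$,a}
  S→b A: FOLLOW(A) ⊇ FOLLOW(S) ⊇ {$,a}; new: +{$,a}
  FOLLOW[S]={$,a}  FOLLOW[A]={$,a}  FOLLOW[B]={$,a,b}  FOLLOW[C]={$,a}
[2] (stable)
  FOLLOW[S]={$,a}  FOLLOW[A]={$,a}  FOLLOW[B]={$,a,b}  FOLLOW[C]={$,a}

FOLLOW(B) = ["$", "a", "b"]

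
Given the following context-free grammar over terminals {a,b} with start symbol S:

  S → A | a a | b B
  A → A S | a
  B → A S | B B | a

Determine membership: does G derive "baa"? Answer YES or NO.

Convert to CNF:
  S -> A S | T0 T0 | T1 B | a
  A -> A S | a
  B -> A S | B B | a
  T0 -> a
  T1 -> b

CYK table (by increasing span):
  T[0,0] 'b' = {T1}  orig:{}
  T[1,1] 'a' = {A,B,S,T0}  orig:{A,B,S}
  T[2,2] 'a' = {A,B,S,T0}  orig:{A,B,S}
  T[0,1] 'ba' = {S}
  T[1,2] 'aa' = {A,B,S}
  T[0,2] 'baa' = {S}

S ∈ T[0,2] ⇒ YES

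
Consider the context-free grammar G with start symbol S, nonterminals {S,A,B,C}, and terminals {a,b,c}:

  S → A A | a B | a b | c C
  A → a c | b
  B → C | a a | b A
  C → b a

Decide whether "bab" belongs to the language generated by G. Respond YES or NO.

Convert to CNF:
  S -> A A | T0 B | T0 T2 | T1 C
  A -> T0 T1 | b
  B -> T0 T0 | T2 A | T2 T0
  C -> T2 T0
  T0 -> a
  T1 -> c
  T2 -> b

Fill CYK table bottom-up:
  cell(0,0) b: {A,T2}  orig:{A}
  cell(1,1) a: {T0}  orig:{}
  cell(2,2) b: {A,T2}  orig:{A}
  cell(0,1) ba: {B,C}
  cell(1,2) ab: {S}
  cell(0,2) bab: ∅

S ∉ T[0,2] ⇒ NO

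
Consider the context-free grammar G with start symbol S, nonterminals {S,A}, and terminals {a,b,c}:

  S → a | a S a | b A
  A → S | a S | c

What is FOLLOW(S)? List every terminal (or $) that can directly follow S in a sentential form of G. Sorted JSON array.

FIRST sets, iterate to fixpoint:
iter 1:
  A via A→a S: +{a}
  A via A→c: +{c}
  S via S→a: +{a}
  S via S→b A: +{b}
  FIRST[S]={a,b}  FIRST[A]={a,c}
iter 2:
  A via A→S: +{b}
  FIRST[S]={a,b}  FIRST[A]={a,b,c}
iter 3: done
  FIRST[S]={a,b}  FIRST[A]={a,b,c}

FOLLOW sets:
FOLLOW(S) := {$}
[1]
  S→a S a: FOLLOW(S) ⊇ FIRST(a) = {a}; new: +{a}
  S→b A: FOLLOW(A) ⊇ FOLLOW(S) ⊇ {$,a}; new: +{$,a}
  S: {$,a}  A: {$,a}
[2] (stable)
  S: {$,a}  A: {$,a}

FOLLOW(S) = ["$", "a"]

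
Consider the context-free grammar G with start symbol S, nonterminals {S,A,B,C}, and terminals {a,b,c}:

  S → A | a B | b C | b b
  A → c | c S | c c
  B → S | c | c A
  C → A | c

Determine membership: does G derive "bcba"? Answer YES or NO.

CNF form of G:
  S -> T0 S | T0 T0 | T1 B | T2 C | T2 T2 | c
  A -> T0 S | T0 T0 | c
  B -> T0 A | T0 S | T0 T0 | T1 B | T2 C | T2 T2 | c
  C -> T0 S | T0 T0 | c
  T0 -> c
  T1 -> a
  T2 -> b

CYK table (by increasing span):
  T[0,0] 'b' = {T2}  orig:{}
  T[1,1] 'c' = {A,B,C,S,T0}  orig:{A,B,C,S}
  T[2,2] 'b' = {T2}  orig:{}
  T[3,3] 'a' = {T1}  orig:{}
  T[0,1] 'bc' = {B,S}
  T[1,2] 'cb' = ∅
  T[2,3] 'ba' = ∅
  T[0,2] 'bcb' = ∅
  T[1,3] 'cba' = ∅
  T[0,3] 'bcba' = ∅

S ∉ T[0,3] ⇒ NO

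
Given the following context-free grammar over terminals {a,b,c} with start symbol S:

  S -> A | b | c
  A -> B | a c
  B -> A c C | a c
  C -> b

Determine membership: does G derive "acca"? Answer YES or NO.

CNF form of G:
  S -> A X4 | T1 T0 | b | c
  A -> A X2 | T1 T0
  B -> A X3 | T1 T0
  C -> b
  T0 -> c
  T1 -> a
  X2 -> T0 C
  X3 -> T0 C
  X4 -> T0 C

CYK table (by increasing span):
  T[0,0] 'a' = {T1}  orig:{}
  T[1,1] 'c' = {S,T0}  orig:{S}
  T[2,2] 'c' = {S,T0}  orig:{S}
  T[3,3] 'a' = {T1}  orig:{}
  T[0,1] 'ac' = {A,B,S}
  T[1,2] 'cc' = ∅
  T[2,3] 'ca' = ∅
  T[0,2] 'acc' = ∅
  T[1,3] 'cca' = ∅
  T[0,3] 'acca' = ∅

S ∉ T[0,3] ⇒ NO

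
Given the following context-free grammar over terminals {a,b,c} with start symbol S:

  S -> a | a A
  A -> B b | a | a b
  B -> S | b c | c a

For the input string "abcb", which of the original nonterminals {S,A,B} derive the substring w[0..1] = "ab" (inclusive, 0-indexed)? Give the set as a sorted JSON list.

Convert to CNF:
  S -> T1 A | a
  A -> B T0 | T1 T0 | a
  B -> T0 T2 | T1 A | T2 T1 | a
  T0 -> b
  T1 -> a
  T2 -> c

CYK fill (cells [i..j] with 0 ≤ i ≤ j ≤ 1 only):
  T[0,0] 'a' = {A,B,S,T1}  orig:{A,B,S}
  T[1,1] 'b' = {T0}  orig:{}
  T[0,1] 'ab' = {A}

Original NTs in T[0,1] deriving "ab": ["A"]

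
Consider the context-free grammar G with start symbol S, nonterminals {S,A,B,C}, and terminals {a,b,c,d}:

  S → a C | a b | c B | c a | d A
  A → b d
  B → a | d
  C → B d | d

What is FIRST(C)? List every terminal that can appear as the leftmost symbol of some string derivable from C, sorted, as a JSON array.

FIRST iteration:
iter 1:
  A via A→b d: +{b}
  B via B→a: +{a}
  B via B→d: +{d}
  C via C→B d: +{a,d}
  S via S→a C: +{a}
  S via S→c B: +{c}
  S via S→d A: +{d}
  S: {a,c,d}  A: {b}  B: {a,d}  C: {a,d}
iter 2: done
  S: {a,c,d}  A: {b}  B: {a,d}  C: {a,d}

FIRST(C) = ["a", "d"]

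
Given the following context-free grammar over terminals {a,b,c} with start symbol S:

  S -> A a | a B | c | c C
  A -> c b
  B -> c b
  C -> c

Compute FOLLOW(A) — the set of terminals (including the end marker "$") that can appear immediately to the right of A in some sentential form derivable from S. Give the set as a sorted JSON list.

FIRST sets, iterate to fixpoint:
round 1:
  A via A→c b: +{c}
  B via B→c b: +{c}
  C via C→c: +{c}
  S via S→A a: +{c}
  S via S→a B: +{a}
  S: {a,c}  A: {c}  B: {c}  C: {c}
round 2: — fixpoint
  S: {a,c}  A: {c}  B: {c}  C: {c}

FOLLOW sets:
seed FOLLOW(S) with $
iter 1:
  S→A a: FOLLOW(A) ⊇ FIRST(a) = {a}; new: +{a}
  S→a B: FOLLOW(B) ⊇ FOLLOW(S) ⊇ {$}; new: +{$}
  S→c C: FOLLOW(C) ⊇ FOLLOW(S) ⊇ {$}; new: +{$}
  FOLLOW(S)={$}  FOLLOW(A)={a}  FOLLOW(B)={$}  FOLLOW(C)={$}
iter 2: done
  FOLLOW(S)={$}  FOLLOW(A)={a}  FOLLOW(B)={$}  FOLLOW(C)={$}

FOLLOW(A) = ["a"]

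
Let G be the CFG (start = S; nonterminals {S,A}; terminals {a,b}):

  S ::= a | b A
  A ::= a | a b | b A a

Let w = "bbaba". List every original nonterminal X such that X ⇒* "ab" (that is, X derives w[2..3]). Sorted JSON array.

CNF form of G:
  S -> T1 A | a
  A -> T0 T1 | T1 X2 | a
  T0 -> a
  T1 -> b
  X2 -> A T0

CYK table (by increasing span) (cells [i..j] with 2 ≤ i ≤ j ≤ 3 only):
  cell(2,2) a: {A,S,T0}  orig:{A,S}
  cell(3,3) b: {T1}  orig:{}
  cell(2,3) ab: {A}

Original NTs in T[2,3] deriving "ab": ["A"]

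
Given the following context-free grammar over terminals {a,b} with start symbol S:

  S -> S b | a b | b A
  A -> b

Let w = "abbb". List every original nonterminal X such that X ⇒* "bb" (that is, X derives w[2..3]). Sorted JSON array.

CNF form of G:
  S -> S T0 | T0 A | T1 T0
  A -> b
  T0 -> b
  T1 -> a

CYK table (by increasing span) — only the sub-triangle for w[2..3]:
  [2..2]={A,T0}  "b"  orig:{A}
  [3..3]={A,T0}  "b"  orig:{A}
  [2..3]={S}  "bb"

Original NTs in T[2,3] deriving "bb": ["S"]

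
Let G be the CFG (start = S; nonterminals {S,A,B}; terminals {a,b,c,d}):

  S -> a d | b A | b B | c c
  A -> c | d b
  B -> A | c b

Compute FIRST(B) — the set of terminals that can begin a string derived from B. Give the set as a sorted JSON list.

FIRST sets, iterate to fixpoint:
round 1:
  A via A→c: +{c}
  A via A→d b: +{d}
  B via B→A: +{c,d}
  S via S→a d: +{a}
  S via S→b A: +{b}
  S via S→c c: +{c}
  S: {a,b,c}  A: {c,d}  B: {c,d}
round 2: done
  S: {a,b,c}  A: {c,d}  B: {c,d}

FIRST(B) = ["c", "d"]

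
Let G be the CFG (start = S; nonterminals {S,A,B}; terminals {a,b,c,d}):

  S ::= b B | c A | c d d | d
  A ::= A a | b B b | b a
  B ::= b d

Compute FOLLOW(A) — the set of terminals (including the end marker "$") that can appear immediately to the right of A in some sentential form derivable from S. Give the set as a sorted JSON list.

FIRST sets, iterate to fixpoint:
[1]
  A via A→b B b: +{b}
  B via B→b d: +{b}
  S via S→b B: +{b}
  S via S→c A: +{c}
  S via S→d: +{d}
  S: {b,c,d}  A: {b}  B: {b}
[2] (stable)
  S: {b,c,d}  A: {b}  B: {b}

FOLLOW sets:
initialize: $ ∈ FOLLOW(S)
pass 1:
  A→A a: FOLLOW(A) ⊇ FIRST(a) = {a}; new: +{a}
  A→b B b: FOLLOW(B) ⊇ FIRST(b) = {b}; new: +{b}
  S→b B: FOLLOW(B) ⊇ FOLLOW(S) ⊇ {$}; new: +{$}
  S→c A: FOLLOW(A) ⊇ FOLLOW(S) ⊇ {$}; new: +{$}
  FOLLOW[S]={$}  FOLLOW[A]={$,a}  FOLLOW[B]={$,b}
pass 2: (no change)
  FOLLOW[S]={$}  FOLLOW[A]={$,a}  FOLLOW[B]={$,b}

FOLLOW(A) = ["$", "a"]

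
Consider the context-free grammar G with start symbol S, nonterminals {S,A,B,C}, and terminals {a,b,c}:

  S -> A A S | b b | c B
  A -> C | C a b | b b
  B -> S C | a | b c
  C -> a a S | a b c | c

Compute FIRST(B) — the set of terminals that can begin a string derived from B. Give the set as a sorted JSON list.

Compute FIRST by fixpoint:
round 1:
  A via A→b b: +{b}
  B via B→a: +{a}
  B via B→b c: +{b}
  C via C→a a S: +{a}
  C via C→c: +{c}
  S via S→A A S: +{b}
  S via S→c B: +{c}
  FIRST(S)={b,c}  FIRST(A)={b}  FIRST(B)={a,b}  FIRST(C)={a,c}
round 2:
  A via A→C: +{a,c}
  B via B→S C: +{c}
  S via S→A A S: +{a}
  FIRST(S)={a,b,c}  FIRST(A)={a,b,c}  FIRST(B)={a,b,c}  FIRST(C)={a,c}
round 3: (stable)
  FIRST(S)={a,b,c}  FIRST(A)={a,b,c}  FIRST(B)={a,b,c}  FIRST(C)={a,c}

FIRST(B) = ["a", "b", "c"]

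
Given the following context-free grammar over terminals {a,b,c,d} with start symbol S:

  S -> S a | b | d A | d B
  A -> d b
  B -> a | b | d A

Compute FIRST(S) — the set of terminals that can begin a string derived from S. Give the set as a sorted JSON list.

FIRST iteration:
[1]
  A via A→d b: +{d}
  B via B→a: +{a}
  B via B→b: +{b}
  B via B→d A: +{d}
  S via S→b: +{b}
  S via S→d A: +{d}
  FIRST[S]={b,d}  FIRST[A]={d}  FIRST[B]={a,b,d}
[2] (stable)
  FIRST[S]={b,d}  FIRST[A]={d}  FIRST[B]={a,b,d}

FIRST(S) = ["b", "d"]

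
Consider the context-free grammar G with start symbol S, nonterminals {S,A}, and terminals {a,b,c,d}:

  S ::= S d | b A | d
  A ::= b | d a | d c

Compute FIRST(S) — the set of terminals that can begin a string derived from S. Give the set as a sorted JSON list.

FIRST iteration:
iter 1:
  A via A→b: +{b}
  A via A→d a: +{d}
  S via S→b A: +{b}
  S via S→d: +{d}
  S: {b,d}  A: {b,d}
iter 2: done
  S: {b,d}  A: {b,d}

FIRST(S) = ["b", "d"]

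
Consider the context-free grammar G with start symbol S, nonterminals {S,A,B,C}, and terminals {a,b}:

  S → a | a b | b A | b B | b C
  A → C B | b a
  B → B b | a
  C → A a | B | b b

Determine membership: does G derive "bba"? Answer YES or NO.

CNF form of G:
  S -> T0 A | T0 B | T0 C | T1 T0 | a
  A -> C B | T0 T1
  B -> B T0 | a
  C -> A T1 | B T0 | T0 T0 | a
  T0 -> b
  T1 -> a

Fill CYK table bottom-up:
  T[0,0] 'b' = {T0}  orig:{}
  T[1,1] 'b' = {T0}  orig:{}
  T[2,2] 'a' = {B,C,S,T1}  orig:{B,C,S}
  T[0,1] 'bb' = {C}
  T[1,2] 'ba' = {A,S}
  T[0,2] 'bba' = {A,S}

S ∈ T[0,2] ⇒ YES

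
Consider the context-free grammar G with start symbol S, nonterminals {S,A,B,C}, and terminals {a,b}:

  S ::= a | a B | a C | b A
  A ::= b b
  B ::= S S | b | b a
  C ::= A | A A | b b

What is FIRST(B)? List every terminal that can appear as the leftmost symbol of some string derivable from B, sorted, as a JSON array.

Compute FIRST by fixpoint:
[1]
  A via A→b b: +{b}
  B via B→b: +{b}
  C via C→A: +{b}
  S via S→a: +{a}
  S via S→b A: +{b}
  FIRST(S)={a,b}  FIRST(A)={b}  FIRST(B)={b}  FIRST(C)={b}
[2]
  B via B→S S: +{a}
  FIRST(S)={a,b}  FIRST(A)={b}  FIRST(B)={a,b}  FIRST(C)={b}
[3] (stable)
  FIRST(S)={a,b}  FIRST(A)={b}  FIRST(B)={a,b}  FIRST(C)={b}

FIRST(B) = ["a", "b"]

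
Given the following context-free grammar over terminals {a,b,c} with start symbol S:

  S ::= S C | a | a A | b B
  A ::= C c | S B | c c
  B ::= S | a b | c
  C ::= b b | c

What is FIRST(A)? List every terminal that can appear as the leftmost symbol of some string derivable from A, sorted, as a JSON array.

FIRST iteration:
iter 1:
  A via A→c c: +{c}
  B via B→a b: +{a}
  B via B→c: +{c}
  C via C→b b: +{b}
  C via C→c: +{c}
  S via S→a: +{a}
  S via S→b B: +{b}
  FIRST[S]={a,b}  FIRST[A]={c}  FIRST[B]={a,c}  FIRST[C]={b,c}
iter 2:
  A via A→C c: +{b}
  A via A→S B: +{a}
  B via B→S: +{b}
  FIRST[S]={a,b}  FIRST[A]={a,b,c}  FIRST[B]={a,b,c}  FIRST[C]={b,c}
iter 3: — fixpoint
  FIRST[S]={a,b}  FIRST[A]={a,b,c}  FIRST[B]={a,b,c}  FIRST[C]={b,c}

FIRST(A) = ["a", "b", "c"]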